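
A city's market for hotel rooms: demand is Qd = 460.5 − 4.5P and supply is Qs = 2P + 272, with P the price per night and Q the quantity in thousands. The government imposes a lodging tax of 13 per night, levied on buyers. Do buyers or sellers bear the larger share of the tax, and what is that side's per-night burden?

Before the tax: set 460.5 − 4.5P = 2P + 272 → P* = 29, Q* = 330.
With the tax collected from buyers, demand (in seller-price terms) shifts: Qd = 460.5 − 4.5(P + 13).
Solving gives Q = 312 with buyers paying 33 and sellers receiving 20 (the 13 wedge).
Per-night burden: buyers 4, sellers 9.
Sellers take the larger share because supply is less price-elastic here (demand slope 4.5 vs supply slope 2).
The less price-elastic side of the market bears the larger share of a per-unit tax.

Sellers bear the larger share: 9 per night.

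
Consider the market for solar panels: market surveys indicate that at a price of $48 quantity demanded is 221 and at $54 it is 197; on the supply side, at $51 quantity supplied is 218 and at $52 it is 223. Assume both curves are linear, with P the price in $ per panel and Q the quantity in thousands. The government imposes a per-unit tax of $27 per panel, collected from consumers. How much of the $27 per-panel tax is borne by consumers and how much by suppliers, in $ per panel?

Demand slope: (197 − 221)/(54 − 48) = -4, so Qd = 413 − 4P.
Supply slope: (223 − 218)/(52 − 51) = 5, so Qs = 5P − 37.
Without the tax, 413 − 4P = 5P − 37 gives 9P = 450, so P* = $50 and Q* = 213.
With the tax collected from consumers, demand (in seller-price terms) shifts: Qd = 413 − 4(P + 27).
Solving gives Q = 153 with consumers paying $65 and suppliers receiving $38 (the $27 wedge).
Burden on consumers: $15; on suppliers: $12. (They sum to $27.)

Consumers bear $15 per panel; suppliers bear $12 per panel.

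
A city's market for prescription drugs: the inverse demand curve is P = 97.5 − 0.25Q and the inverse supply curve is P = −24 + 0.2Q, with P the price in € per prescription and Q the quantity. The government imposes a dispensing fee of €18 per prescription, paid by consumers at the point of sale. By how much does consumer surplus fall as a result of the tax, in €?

Consumer surplus falls by €2500.

Rewrite in direct form: Qd = 390 − 4P and Qs = 5P + 120.
Before the tax: set 390 − 4P = 5P + 120 → P* = €30, Q* = 270.
With the tax collected from consumers, demand (in seller-price terms) shifts: Qd = 390 − 4(P + 18).
New equilibrium: consumers pay €40, producers receive €22, Q = 230. (Wedge: Pb − Ps = 18.)
ΔCS is the trapezoid between Q = 230 and Q = 270 of height €10: ½ · (270 + 230) · 10 = €2500.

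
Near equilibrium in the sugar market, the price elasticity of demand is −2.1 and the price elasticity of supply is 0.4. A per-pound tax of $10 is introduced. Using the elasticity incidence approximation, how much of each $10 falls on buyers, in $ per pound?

Buyers bear ≈ $1.6 per pound.

Incidence ratio: buyers' share ≈ εs / (εs + |εd|) = 0.4 / (0.4 + 2.1) = 0.16.
So buyers bear ≈ 0.16 × $10 = $1.6; suppliers bear $8.4.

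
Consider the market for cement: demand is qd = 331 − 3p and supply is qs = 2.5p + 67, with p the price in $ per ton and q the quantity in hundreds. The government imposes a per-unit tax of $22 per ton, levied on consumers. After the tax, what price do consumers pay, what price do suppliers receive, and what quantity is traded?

Consumers pay $58; suppliers receive $36; quantity = 157.

Without the tax, 331 − 3p = 2.5p + 67 gives 5.5p = 264, so p* = $48 and q* = 187.
With the tax collected from consumers, demand (in seller-price terms) shifts: qd = 331 − 3(p + 22).
Solving gives q = 157 with consumers paying $58 and suppliers receiving $36 (the $22 wedge).
The less price-elastic side of the market bears the larger share of a per-unit tax.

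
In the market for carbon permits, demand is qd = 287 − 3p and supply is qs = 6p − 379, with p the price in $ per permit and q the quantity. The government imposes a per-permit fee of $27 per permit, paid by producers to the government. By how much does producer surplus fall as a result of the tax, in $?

Before the tax: set 287 − 3p = 6p − 379 → p* = $74, q* = 65.
With the tax collected from producers, supply shifts: qs = 6(p − 27) − 379.
Solving gives q = 11 with consumers paying $92 and producers receiving $65 (the $27 wedge).
ΔPS is the trapezoid between Q = 11 and Q = 65 of height $9: ½ · (65 + 11) · 9 = $342.

Producer surplus falls by $342.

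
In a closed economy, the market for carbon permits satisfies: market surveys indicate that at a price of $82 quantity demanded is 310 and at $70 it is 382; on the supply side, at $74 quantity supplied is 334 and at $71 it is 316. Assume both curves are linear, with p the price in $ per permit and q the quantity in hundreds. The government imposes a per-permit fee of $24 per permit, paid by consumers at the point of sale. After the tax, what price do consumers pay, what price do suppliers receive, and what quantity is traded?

Consumers pay $88; suppliers receive $64; quantity = 274.

Demand slope: (382 − 310)/(70 − 82) = -6, so qd = 802 − 6p.
Supply slope: (316 − 334)/(71 − 74) = 6, so qs = 6p − 110.
Before the tax: set 802 − 6p = 6p − 110 → p* = $76, q* = 346.
With the tax collected from consumers, demand (in seller-price terms) shifts: qd = 802 − 6(p + 24).
New equilibrium: consumers pay $88, suppliers receive $64, q = 274. (Wedge: pb − ps = 24.)
The less price-elastic side of the market bears the larger share of a per-unit tax.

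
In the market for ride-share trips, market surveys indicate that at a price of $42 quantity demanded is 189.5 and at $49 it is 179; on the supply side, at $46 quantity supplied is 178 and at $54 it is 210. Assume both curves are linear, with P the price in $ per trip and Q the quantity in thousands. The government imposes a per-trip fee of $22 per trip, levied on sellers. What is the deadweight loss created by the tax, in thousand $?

Demand slope: (179 − 189.5)/(49 − 42) = -1.5, so Qd = 252.5 − 1.5P.
Supply slope: (210 − 178)/(54 − 46) = 4, so Qs = 4P − 6.
Before the tax: set 252.5 − 1.5P = 4P − 6 → P* = $47, Q* = 182.
With the tax collected from sellers, supply shifts: Qs = 4(P − 22) − 6.
New equilibrium: buyers pay $63, sellers receive $41, Q = 158. (Wedge: Pb − Ps = 22.)
Quantity falls by |ΔQ| = |182 − 158| = 24.
DWL = ½ · t · |ΔQ| = ½ · 22 · 24 = $264.

Deadweight loss = $264 thousand.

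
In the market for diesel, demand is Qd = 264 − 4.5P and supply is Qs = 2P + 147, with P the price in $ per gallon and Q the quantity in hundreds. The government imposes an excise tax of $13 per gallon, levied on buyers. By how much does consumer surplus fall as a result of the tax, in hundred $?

Without the tax, 264 − 4.5P = 2P + 147 gives 6.5P = 117, so P* = $18 and Q* = 183.
With the tax collected from buyers, demand (in seller-price terms) shifts: Qd = 264 − 4.5(P + 13).
New equilibrium: buyers pay $22, producers receive $9, Q = 165. (Wedge: Pb − Ps = 13.)
ΔCS is the trapezoid between Q = 165 and Q = 183 of height $4: ½ · (183 + 165) · 4 = $696.

Consumer surplus falls by $696 hundred.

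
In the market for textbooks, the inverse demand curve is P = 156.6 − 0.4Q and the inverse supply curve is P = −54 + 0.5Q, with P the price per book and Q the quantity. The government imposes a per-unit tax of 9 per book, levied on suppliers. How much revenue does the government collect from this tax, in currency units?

Rewrite in direct form: Qd = 391.5 − 2.5P and Qs = 2P + 108.
Before the tax: set 391.5 − 2.5P = 2P + 108 → P* = 63, Q* = 234.
With the tax collected from suppliers, supply shifts: Qs = 2(P − 9) + 108.
New equilibrium: consumers pay 67, suppliers receive 58, Q = 224. (Wedge: Pb − Ps = 9.)
Revenue = t · Q = 9 · 224 = 2016.

Tax revenue = 2016.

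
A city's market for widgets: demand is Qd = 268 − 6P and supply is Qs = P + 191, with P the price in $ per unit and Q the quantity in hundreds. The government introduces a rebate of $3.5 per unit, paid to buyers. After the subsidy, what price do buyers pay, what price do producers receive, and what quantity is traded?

Before the subsidy: set 268 − 6P = P + 191 → P* = $11, Q* = 202.
With a per-unit subsidy paid to buyers, each effectively pays P − 3.5, so demand becomes Qd = 268 − 6(P − 3.5).
New equilibrium: buyers pay $10.5, producers receive $14, Q = 205. (Wedge: Pb − Ps = −3.5.)

Buyers pay $10.5; producers receive $14; quantity = 205.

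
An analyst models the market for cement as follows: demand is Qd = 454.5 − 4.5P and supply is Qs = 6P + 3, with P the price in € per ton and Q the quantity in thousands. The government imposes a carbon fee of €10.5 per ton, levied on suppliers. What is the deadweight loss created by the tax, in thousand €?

Without the tax, 454.5 − 4.5P = 6P + 3 gives 10.5P = 451.5, so P* = €43 and Q* = 261.
With the tax collected from suppliers, supply shifts: Qs = 6(P − 10.5) + 3.
Solving gives Q = 234 with buyers paying €49 and suppliers receiving €38.5 (the €10.5 wedge).
Quantity falls by |ΔQ| = |261 − 234| = 27.
DWL = ½ · t · |ΔQ| = ½ · 10.5 · 27 = €141.75.

Deadweight loss = €141.75 thousand.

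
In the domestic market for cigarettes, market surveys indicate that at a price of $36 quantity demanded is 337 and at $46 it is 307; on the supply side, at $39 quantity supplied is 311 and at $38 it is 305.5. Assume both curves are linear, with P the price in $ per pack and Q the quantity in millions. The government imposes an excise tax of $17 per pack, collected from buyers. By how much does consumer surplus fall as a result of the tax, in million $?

Demand slope: (307 − 337)/(46 − 36) = -3, so Qd = 445 − 3P.
Supply slope: (305.5 − 311)/(38 − 39) = 5.5, so Qs = 5.5P + 96.5.
Before the tax: set 445 − 3P = 5.5P + 96.5 → P* = $41, Q* = 322.
With the tax collected from buyers, demand (in seller-price terms) shifts: Qd = 445 − 3(P + 17).
Solving gives Q = 289 with buyers paying $52 and suppliers receiving $35 (the $17 wedge).
ΔCS is the trapezoid between Q = 289 and Q = 322 of height $11: ½ · (322 + 289) · 11 = $3360.5.

Consumer surplus falls by $3360.5 million.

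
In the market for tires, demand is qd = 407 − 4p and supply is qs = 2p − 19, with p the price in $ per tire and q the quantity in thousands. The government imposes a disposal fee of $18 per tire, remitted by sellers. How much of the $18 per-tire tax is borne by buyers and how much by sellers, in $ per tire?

Buyers bear $6 per tire; sellers bear $12 per tire.

Before the tax: set 407 − 4p = 2p − 19 → p* = $71, q* = 123.
With the tax collected from sellers, supply shifts: qs = 2(p − 18) − 19.
Solving gives q = 99 with buyers paying $77 and sellers receiving $59 (the $18 wedge).
Burden on buyers: $6; on sellers: $12. (They sum to $18.)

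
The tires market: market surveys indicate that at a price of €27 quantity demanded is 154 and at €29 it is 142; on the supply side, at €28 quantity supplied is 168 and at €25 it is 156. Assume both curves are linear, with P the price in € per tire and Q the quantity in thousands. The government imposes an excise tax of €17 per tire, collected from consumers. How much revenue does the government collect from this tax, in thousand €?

Demand slope: (142 − 154)/(29 − 27) = -6, so Qd = 316 − 6P.
Supply slope: (156 − 168)/(25 − 28) = 4, so Qs = 4P + 56.
Without the tax, 316 − 6P = 4P + 56 gives 10P = 260, so P* = €26 and Q* = 160.
With the tax collected from consumers, demand (in seller-price terms) shifts: Qd = 316 − 6(P + 17).
New equilibrium: consumers pay €32.8, sellers receive €15.8, Q = 119.2. (Wedge: Pb − Ps = 17.)
Revenue = t · Q = 17 · 119.2 = €2026.4.

Tax revenue = €2026.4 thousand.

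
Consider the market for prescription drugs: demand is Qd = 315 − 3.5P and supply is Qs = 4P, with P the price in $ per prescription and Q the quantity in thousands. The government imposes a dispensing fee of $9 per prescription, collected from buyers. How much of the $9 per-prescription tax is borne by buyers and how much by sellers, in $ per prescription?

Before the tax: set 315 − 3.5P = 4P → P* = $42, Q* = 168.
With the tax collected from buyers, demand (in seller-price terms) shifts: Qd = 315 − 3.5(P + 9).
Solving gives Q = 151.2 with buyers paying $46.8 and sellers receiving $37.8 (the $9 wedge).
Burden on buyers: $4.8; on sellers: $4.2. (They sum to $9.)

Buyers bear $4.8 per prescription; sellers bear $4.2 per prescription.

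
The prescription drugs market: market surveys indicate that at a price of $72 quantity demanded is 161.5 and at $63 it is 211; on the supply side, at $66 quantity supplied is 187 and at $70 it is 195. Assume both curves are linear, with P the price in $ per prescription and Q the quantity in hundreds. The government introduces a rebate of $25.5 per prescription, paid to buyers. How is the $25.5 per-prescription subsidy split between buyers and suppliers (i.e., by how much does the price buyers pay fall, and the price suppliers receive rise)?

Buyers gain $6.8 per prescription; suppliers gain $18.7 per prescription.

Demand slope: (211 − 161.5)/(63 − 72) = -5.5, so Qd = 557.5 − 5.5P.
Supply slope: (195 − 187)/(70 − 66) = 2, so Qs = 2P + 55.
Before the subsidy: set 557.5 − 5.5P = 2P + 55 → P* = $67, Q* = 189.
With a per-unit subsidy paid to buyers, each effectively pays P − 25.5, so demand becomes Qd = 557.5 − 5.5(P − 25.5).
New equilibrium: buyers pay $60.2, suppliers receive $85.7, Q = 226.4. (Wedge: Pb − Ps = −25.5.)
Gain to buyers: $6.8; to suppliers: $18.7. (They sum to $25.5.)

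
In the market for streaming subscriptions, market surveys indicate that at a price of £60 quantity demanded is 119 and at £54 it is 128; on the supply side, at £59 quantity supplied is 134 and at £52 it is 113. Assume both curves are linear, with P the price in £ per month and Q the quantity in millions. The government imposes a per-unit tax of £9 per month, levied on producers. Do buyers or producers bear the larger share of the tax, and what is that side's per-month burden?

Demand slope: (128 − 119)/(54 − 60) = -1.5, so Qd = 209 − 1.5P.
Supply slope: (113 − 134)/(52 − 59) = 3, so Qs = 3P − 43.
Before the tax: set 209 − 1.5P = 3P − 43 → P* = £56, Q* = 125.
With the tax collected from producers, supply shifts: Qs = 3(P − 9) − 43.
New equilibrium: buyers pay £62, producers receive £53, Q = 116. (Wedge: Pb − Ps = 9.)
Per-month burden: buyers £6, producers £3.
Buyers take the larger share because demand is less price-elastic here (demand slope 1.5 vs supply slope 3).
The less price-elastic side of the market bears the larger share of a per-unit tax.

Buyers bear the larger share: £6 per month.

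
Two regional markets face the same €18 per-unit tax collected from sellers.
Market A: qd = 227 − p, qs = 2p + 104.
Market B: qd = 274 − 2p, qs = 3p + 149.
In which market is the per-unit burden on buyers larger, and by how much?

Market A, by €1.2.

Market A: pre-tax p* = €41, q* = 186; post-tax q = 174; per-unit burden on buyers = €12.
Market B: pre-tax p* = €25, q* = 224; post-tax q = 202.4; per-unit burden on buyers = €10.8.
Difference: €12 vs €10.8 → market A is larger by €1.2.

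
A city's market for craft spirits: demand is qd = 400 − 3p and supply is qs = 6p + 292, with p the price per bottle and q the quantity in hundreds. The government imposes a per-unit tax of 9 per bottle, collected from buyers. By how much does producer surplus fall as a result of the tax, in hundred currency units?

Without the tax, 400 − 3p = 6p + 292 gives 9p = 108, so p* = 12 and q* = 364.
With the tax collected from buyers, demand (in seller-price terms) shifts: qd = 400 − 3(p + 9).
Solving gives q = 346 with buyers paying 18 and producers receiving 9 (the 9 wedge).
ΔPS is the trapezoid between Q = 346 and Q = 364 of height 3: ½ · (364 + 346) · 3 = 1065.

Producer surplus falls by 1065 hundred.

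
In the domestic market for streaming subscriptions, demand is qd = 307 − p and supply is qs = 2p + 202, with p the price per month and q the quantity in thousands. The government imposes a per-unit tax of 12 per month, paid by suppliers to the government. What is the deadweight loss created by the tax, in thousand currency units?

Deadweight loss = 48 thousand.

Without the tax, 307 − p = 2p + 202 gives 3p = 105, so p* = 35 and q* = 272.
With the tax collected from suppliers, supply shifts: qs = 2(p − 12) + 202.
Solving gives q = 264 with consumers paying 43 and suppliers receiving 31 (the 12 wedge).
Quantity falls by |ΔQ| = |272 − 264| = 8.
DWL = ½ · t · |ΔQ| = ½ · 12 · 8 = 48.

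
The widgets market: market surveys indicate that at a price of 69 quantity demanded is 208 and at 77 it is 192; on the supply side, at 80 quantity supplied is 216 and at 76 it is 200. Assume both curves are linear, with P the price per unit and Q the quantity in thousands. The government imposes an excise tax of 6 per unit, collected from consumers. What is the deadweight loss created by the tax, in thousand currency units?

Deadweight loss = 24 thousand.

Demand slope: (192 − 208)/(77 − 69) = -2, so Qd = 346 − 2P.
Supply slope: (200 − 216)/(76 − 80) = 4, so Qs = 4P − 104.
Without the tax, 346 − 2P = 4P − 104 gives 6P = 450, so P* = 75 and Q* = 196.
With the tax collected from consumers, demand (in seller-price terms) shifts: Qd = 346 − 2(P + 6).
New equilibrium: consumers pay 79, suppliers receive 73, Q = 188. (Wedge: Pb − Ps = 6.)
Quantity falls by |ΔQ| = |196 − 188| = 8.
DWL = ½ · t · |ΔQ| = ½ · 6 · 8 = 24.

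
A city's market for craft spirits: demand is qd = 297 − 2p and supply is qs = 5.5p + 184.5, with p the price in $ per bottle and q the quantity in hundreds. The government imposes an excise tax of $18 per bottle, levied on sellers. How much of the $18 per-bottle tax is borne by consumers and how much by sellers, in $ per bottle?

Without the tax, 297 − 2p = 5.5p + 184.5 gives 7.5p = 112.5, so p* = $15 and q* = 267.
With the tax collected from sellers, supply shifts: qs = 5.5(p − 18) + 184.5.
New equilibrium: consumers pay $28.2, sellers receive $10.2, q = 240.6. (Wedge: pb − ps = 18.)
Burden on consumers: $13.2; on sellers: $4.8. (They sum to $18.)
The less price-elastic side of the market bears the larger share of a per-unit tax.

Consumers bear $13.2 per bottle; sellers bear $4.8 per bottle.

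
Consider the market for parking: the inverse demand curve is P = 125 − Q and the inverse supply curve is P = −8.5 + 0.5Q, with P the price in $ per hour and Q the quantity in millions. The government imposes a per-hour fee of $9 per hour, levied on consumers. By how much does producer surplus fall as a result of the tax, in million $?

Producer surplus falls by $258 million.

Inverting to Q(P) form: Qd = 125 − P; Qs = 2P + 17.
Before the tax: set 125 − P = 2P + 17 → P* = $36, Q* = 89.
With the tax collected from consumers, demand (in seller-price terms) shifts: Qd = 125 − (P + 9).
New equilibrium: consumers pay $42, suppliers receive $33, Q = 83. (Wedge: Pb − Ps = 9.)
ΔPS is the trapezoid between Q = 83 and Q = 89 of height $3: ½ · (89 + 83) · 3 = $258.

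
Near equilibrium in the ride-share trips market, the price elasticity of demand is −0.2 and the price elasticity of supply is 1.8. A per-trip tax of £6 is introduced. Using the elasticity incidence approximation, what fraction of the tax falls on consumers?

Incidence ratio: consumers' share ≈ εs / (εs + |εd|) = 1.8 / (1.8 + 0.2) = 0.9.
Supply is the more elastic side, so consumers bear the larger share.

Consumers' share ≈ 0.9.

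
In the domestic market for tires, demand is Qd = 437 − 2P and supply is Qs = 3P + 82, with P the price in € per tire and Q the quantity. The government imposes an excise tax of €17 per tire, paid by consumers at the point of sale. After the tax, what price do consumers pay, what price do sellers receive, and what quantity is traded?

Consumers pay €81.2; sellers receive €64.2; quantity = 274.6.

Without the tax, 437 − 2P = 3P + 82 gives 5P = 355, so P* = €71 and Q* = 295.
With the tax collected from consumers, demand (in seller-price terms) shifts: Qd = 437 − 2(P + 17).
Solving gives Q = 274.6 with consumers paying €81.2 and sellers receiving €64.2 (the €17 wedge).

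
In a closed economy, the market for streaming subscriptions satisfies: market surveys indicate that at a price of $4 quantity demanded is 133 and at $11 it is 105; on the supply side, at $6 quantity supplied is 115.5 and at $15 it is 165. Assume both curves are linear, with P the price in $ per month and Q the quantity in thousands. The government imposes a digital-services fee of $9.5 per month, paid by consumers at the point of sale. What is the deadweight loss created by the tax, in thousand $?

Demand slope: (105 − 133)/(11 − 4) = -4, so Qd = 149 − 4P.
Supply slope: (165 − 115.5)/(15 − 6) = 5.5, so Qs = 5.5P + 82.5.
Before the tax: set 149 − 4P = 5.5P + 82.5 → P* = $7, Q* = 121.
With the tax collected from consumers, demand (in seller-price terms) shifts: Qd = 149 − 4(P + 9.5).
New equilibrium: consumers pay $12.5, producers receive $3, Q = 99. (Wedge: Pb − Ps = 9.5.)
Quantity falls by |ΔQ| = |121 − 99| = 22.
DWL = ½ · t · |ΔQ| = ½ · 9.5 · 22 = $104.5.

Deadweight loss = $104.5 thousand.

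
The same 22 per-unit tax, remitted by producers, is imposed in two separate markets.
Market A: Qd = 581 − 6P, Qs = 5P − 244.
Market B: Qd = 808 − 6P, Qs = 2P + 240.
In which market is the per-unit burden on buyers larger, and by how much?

Market A: pre-tax P* = 75, Q* = 131; post-tax Q = 71; per-unit burden on buyers = 10.
Market B: pre-tax P* = 71, Q* = 382; post-tax Q = 349; per-unit burden on buyers = 5.5.
Difference: 10 vs 5.5 → market A is larger by 4.5.

Market A, by 4.5.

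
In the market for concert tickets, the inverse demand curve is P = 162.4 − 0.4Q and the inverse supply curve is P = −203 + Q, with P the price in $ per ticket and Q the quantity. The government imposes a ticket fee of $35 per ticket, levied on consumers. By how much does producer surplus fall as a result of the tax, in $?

Producer surplus falls by $6212.5.

Rewrite in direct form: Qd = 406 − 2.5P and Qs = P + 203.
Before the tax: set 406 − 2.5P = P + 203 → P* = $58, Q* = 261.
With the tax collected from consumers, demand (in seller-price terms) shifts: Qd = 406 − 2.5(P + 35).
New equilibrium: consumers pay $68, suppliers receive $33, Q = 236. (Wedge: Pb − Ps = 35.)
ΔPS is the trapezoid between Q = 236 and Q = 261 of height $25: ½ · (261 + 236) · 25 = $6212.5.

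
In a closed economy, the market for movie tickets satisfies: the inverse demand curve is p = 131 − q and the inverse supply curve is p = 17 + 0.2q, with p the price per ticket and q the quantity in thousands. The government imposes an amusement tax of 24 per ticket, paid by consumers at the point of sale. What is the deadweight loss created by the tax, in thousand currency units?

Deadweight loss = 240 thousand.

Inverting to q(p) form: qd = 131 − p; qs = 5p − 85.
Before the tax: set 131 − p = 5p − 85 → p* = 36, q* = 95.
With the tax collected from consumers, demand (in seller-price terms) shifts: qd = 131 − (p + 24).
New equilibrium: consumers pay 56, sellers receive 32, q = 75. (Wedge: pb − ps = 24.)
Quantity falls by |ΔQ| = |95 − 75| = 20.
DWL = ½ · t · |ΔQ| = ½ · 24 · 20 = 240.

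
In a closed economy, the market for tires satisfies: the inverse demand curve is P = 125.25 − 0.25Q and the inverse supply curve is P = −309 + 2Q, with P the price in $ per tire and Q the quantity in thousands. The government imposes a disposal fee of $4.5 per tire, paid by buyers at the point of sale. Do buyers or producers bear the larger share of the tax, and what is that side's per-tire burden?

Inverting to Q(P) form: Qd = 501 − 4P; Qs = 0.5P + 154.5.
Without the tax, 501 − 4P = 0.5P + 154.5 gives 4.5P = 346.5, so P* = $77 and Q* = 193.
With the tax collected from buyers, demand (in seller-price terms) shifts: Qd = 501 − 4(P + 4.5).
New equilibrium: buyers pay $77.5, producers receive $73, Q = 191. (Wedge: Pb − Ps = 4.5.)
Per-tire burden: buyers $0.5, producers $4.
Producers take the larger share because supply is less price-elastic here (demand slope 4 vs supply slope 0.5).
The less price-elastic side of the market bears the larger share of a per-unit tax.

Producers bear the larger share: $4 per tire.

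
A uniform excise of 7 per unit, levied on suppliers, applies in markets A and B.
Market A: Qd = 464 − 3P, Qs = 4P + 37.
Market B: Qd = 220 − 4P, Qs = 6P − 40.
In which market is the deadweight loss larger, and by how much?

Market A: pre-tax P* = 61, Q* = 281; post-tax Q = 269; deadweight loss = 42.
Market B: pre-tax P* = 26, Q* = 116; post-tax Q = 99.2; deadweight loss = 58.8.
Difference: 42 vs 58.8 → market B is larger by 16.8.

Market B, by 16.8.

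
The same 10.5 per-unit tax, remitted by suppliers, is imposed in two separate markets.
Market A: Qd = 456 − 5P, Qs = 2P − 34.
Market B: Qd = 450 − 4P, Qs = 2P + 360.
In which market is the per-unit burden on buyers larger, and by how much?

Market A: pre-tax P* = 70, Q* = 106; post-tax Q = 91; per-unit burden on buyers = 3.
Market B: pre-tax P* = 15, Q* = 390; post-tax Q = 376; per-unit burden on buyers = 3.5.
Difference: 3 vs 3.5 → market B is larger by 0.5.

Market B, by 0.5.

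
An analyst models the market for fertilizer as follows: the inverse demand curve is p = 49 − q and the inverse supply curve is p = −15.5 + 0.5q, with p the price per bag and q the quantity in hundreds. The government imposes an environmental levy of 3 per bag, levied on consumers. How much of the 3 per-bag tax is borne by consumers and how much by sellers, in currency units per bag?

Consumers bear 2 per bag; sellers bear 1 per bag.

Inverting to q(p) form: qd = 49 − p; qs = 2p + 31.
Before the tax: set 49 − p = 2p + 31 → p* = 6, q* = 43.
With the tax collected from consumers, demand (in seller-price terms) shifts: qd = 49 − (p + 3).
Solving gives q = 41 with consumers paying 8 and sellers receiving 5 (the 3 wedge).
Burden on consumers: 2; on sellers: 1. (They sum to 3.)
The less price-elastic side of the market bears the larger share of a per-unit tax.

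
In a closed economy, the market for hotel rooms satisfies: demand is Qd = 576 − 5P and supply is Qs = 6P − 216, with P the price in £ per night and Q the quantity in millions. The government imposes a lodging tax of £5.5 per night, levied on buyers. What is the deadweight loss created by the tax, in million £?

Without the tax, 576 − 5P = 6P − 216 gives 11P = 792, so P* = £72 and Q* = 216.
With the tax collected from buyers, demand (in seller-price terms) shifts: Qd = 576 − 5(P + 5.5).
Solving gives Q = 201 with buyers paying £75 and suppliers receiving £69.5 (the £5.5 wedge).
Quantity falls by |ΔQ| = |216 − 201| = 15.
DWL = ½ · t · |ΔQ| = ½ · 5.5 · 15 = £41.25.

Deadweight loss = £41.25 million.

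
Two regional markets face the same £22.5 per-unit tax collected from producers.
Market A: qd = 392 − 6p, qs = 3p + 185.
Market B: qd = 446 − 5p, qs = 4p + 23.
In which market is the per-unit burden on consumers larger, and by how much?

Market B, by £2.5.

Market A: pre-tax p* = £23, q* = 254; post-tax q = 209; per-unit burden on consumers = £7.5.
Market B: pre-tax p* = £47, q* = 211; post-tax q = 161; per-unit burden on consumers = £10.
Difference: £7.5 vs £10 → market B is larger by £2.5.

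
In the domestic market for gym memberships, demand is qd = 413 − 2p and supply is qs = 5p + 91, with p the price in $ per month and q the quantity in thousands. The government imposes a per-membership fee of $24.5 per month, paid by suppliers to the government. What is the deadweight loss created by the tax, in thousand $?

Before the tax: set 413 − 2p = 5p + 91 → p* = $46, q* = 321.
With the tax collected from suppliers, supply shifts: qs = 5(p − 24.5) + 91.
Solving gives q = 286 with buyers paying $63.5 and suppliers receiving $39 (the $24.5 wedge).
Quantity falls by |ΔQ| = |321 − 286| = 35.
DWL = ½ · t · |ΔQ| = ½ · 24.5 · 35 = $428.75.

Deadweight loss = $428.75 thousand.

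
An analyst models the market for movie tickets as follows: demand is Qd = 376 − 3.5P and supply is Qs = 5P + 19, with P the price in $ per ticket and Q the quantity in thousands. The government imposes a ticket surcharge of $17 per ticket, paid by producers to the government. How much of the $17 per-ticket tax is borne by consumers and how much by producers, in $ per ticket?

Without the tax, 376 − 3.5P = 5P + 19 gives 8.5P = 357, so P* = $42 and Q* = 229.
With the tax collected from producers, supply shifts: Qs = 5(P − 17) + 19.
New equilibrium: consumers pay $52, producers receive $35, Q = 194. (Wedge: Pb − Ps = 17.)
Burden on consumers: $10; on producers: $7. (They sum to $17.)

Consumers bear $10 per ticket; producers bear $7 per ticket.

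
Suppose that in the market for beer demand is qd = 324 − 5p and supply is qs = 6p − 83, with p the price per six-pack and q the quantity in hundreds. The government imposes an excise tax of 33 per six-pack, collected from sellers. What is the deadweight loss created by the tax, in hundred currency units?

Without the tax, 324 − 5p = 6p − 83 gives 11p = 407, so p* = 37 and q* = 139.
With the tax collected from sellers, supply shifts: qs = 6(p − 33) − 83.
New equilibrium: buyers pay 55, sellers receive 22, q = 49. (Wedge: pb − ps = 33.)
Quantity falls by |ΔQ| = |139 − 49| = 90.
DWL = ½ · t · |ΔQ| = ½ · 33 · 90 = 1485.

Deadweight loss = 1485 hundred.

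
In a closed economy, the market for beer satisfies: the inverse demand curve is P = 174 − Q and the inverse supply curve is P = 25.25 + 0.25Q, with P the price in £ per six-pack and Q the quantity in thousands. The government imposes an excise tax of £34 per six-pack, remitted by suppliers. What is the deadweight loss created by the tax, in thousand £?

Inverting to Q(P) form: Qd = 174 − P; Qs = 4P − 101.
Without the tax, 174 − P = 4P − 101 gives 5P = 275, so P* = £55 and Q* = 119.
With the tax collected from suppliers, supply shifts: Qs = 4(P − 34) − 101.
New equilibrium: buyers pay £82.2, suppliers receive £48.2, Q = 91.8. (Wedge: Pb − Ps = 34.)
Quantity falls by |ΔQ| = |119 − 91.8| = 27.2.
DWL = ½ · t · |ΔQ| = ½ · 34 · 27.2 = £462.4.

Deadweight loss = £462.4 thousand.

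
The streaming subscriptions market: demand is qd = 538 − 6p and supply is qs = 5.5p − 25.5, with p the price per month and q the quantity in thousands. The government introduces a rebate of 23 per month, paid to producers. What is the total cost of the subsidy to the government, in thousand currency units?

Government outlay = 7130 thousand.

Before the subsidy: set 538 − 6p = 5.5p − 25.5 → p* = 49, q* = 244.
With a per-unit subsidy paid to producers, each receives p + 23 per unit sold, so supply becomes qs = 5.5(p + 23) − 25.5.
Solving gives q = 310 with buyers paying 38 and producers receiving 61 (the 23 wedge).
Outlay = t · Q = 23 · 310 = 7130.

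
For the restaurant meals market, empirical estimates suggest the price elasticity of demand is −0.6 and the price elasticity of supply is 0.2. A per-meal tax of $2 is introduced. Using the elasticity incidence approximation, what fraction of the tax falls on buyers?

Incidence ratio: buyers' share ≈ εs / (εs + |εd|) = 0.2 / (0.2 + 0.6) = 0.25.
Supply is the less elastic side, so buyers bear the smaller share.

Buyers' share ≈ 0.25.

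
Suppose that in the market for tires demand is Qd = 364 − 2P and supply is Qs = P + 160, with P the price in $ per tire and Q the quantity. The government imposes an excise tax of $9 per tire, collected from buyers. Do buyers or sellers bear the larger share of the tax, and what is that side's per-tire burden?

Sellers bear the larger share: $6 per tire.

Without the tax, 364 − 2P = P + 160 gives 3P = 204, so P* = $68 and Q* = 228.
With the tax collected from buyers, demand (in seller-price terms) shifts: Qd = 364 − 2(P + 9).
New equilibrium: buyers pay $71, sellers receive $62, Q = 222. (Wedge: Pb − Ps = 9.)
Per-tire burden: buyers $3, sellers $6.
Sellers take the larger share because supply is less price-elastic here (demand slope 2 vs supply slope 1).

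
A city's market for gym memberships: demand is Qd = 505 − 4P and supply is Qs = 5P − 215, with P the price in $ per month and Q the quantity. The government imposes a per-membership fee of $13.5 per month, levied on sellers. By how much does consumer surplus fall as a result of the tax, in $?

Without the tax, 505 − 4P = 5P − 215 gives 9P = 720, so P* = $80 and Q* = 185.
With the tax collected from sellers, supply shifts: Qs = 5(P − 13.5) − 215.
New equilibrium: consumers pay $87.5, sellers receive $74, Q = 155. (Wedge: Pb − Ps = 13.5.)
ΔCS is the trapezoid between Q = 155 and Q = 185 of height $7.5: ½ · (185 + 155) · 7.5 = $1275.

Consumer surplus falls by $1275.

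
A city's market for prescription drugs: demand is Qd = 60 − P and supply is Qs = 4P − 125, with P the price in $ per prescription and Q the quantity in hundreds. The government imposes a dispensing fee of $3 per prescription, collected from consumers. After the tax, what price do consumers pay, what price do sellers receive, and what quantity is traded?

Consumers pay $39.4; sellers receive $36.4; quantity = 20.6.

Without the tax, 60 − P = 4P − 125 gives 5P = 185, so P* = $37 and Q* = 23.
With the tax collected from consumers, demand (in seller-price terms) shifts: Qd = 60 − (P + 3).
Solving gives Q = 20.6 with consumers paying $39.4 and sellers receiving $36.4 (the $3 wedge).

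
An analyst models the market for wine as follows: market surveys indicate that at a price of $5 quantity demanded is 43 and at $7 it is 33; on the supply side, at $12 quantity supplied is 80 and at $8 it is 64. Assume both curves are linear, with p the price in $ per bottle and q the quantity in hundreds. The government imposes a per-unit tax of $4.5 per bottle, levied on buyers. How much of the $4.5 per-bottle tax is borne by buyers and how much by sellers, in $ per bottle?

Demand slope: (33 − 43)/(7 − 5) = -5, so qd = 68 − 5p.
Supply slope: (64 − 80)/(8 − 12) = 4, so qs = 4p + 32.
Before the tax: set 68 − 5p = 4p + 32 → p* = $4, q* = 48.
With the tax collected from buyers, demand (in seller-price terms) shifts: qd = 68 − 5(p + 4.5).
Solving gives q = 38 with buyers paying $6 and sellers receiving $1.5 (the $4.5 wedge).
Burden on buyers: $2; on sellers: $2.5. (They sum to $4.5.)
The less price-elastic side of the market bears the larger share of a per-unit tax.

Buyers bear $2 per bottle; sellers bear $2.5 per bottle.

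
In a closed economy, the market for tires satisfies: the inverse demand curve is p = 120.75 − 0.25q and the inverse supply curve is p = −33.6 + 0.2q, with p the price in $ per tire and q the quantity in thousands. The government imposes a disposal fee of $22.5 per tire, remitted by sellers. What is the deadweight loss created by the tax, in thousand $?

Inverting to q(p) form: qd = 483 − 4p; qs = 5p + 168.
Without the tax, 483 − 4p = 5p + 168 gives 9p = 315, so p* = $35 and q* = 343.
With the tax collected from sellers, supply shifts: qs = 5(p − 22.5) + 168.
Solving gives q = 293 with consumers paying $47.5 and sellers receiving $25 (the $22.5 wedge).
Quantity falls by |ΔQ| = |343 − 293| = 50.
DWL = ½ · t · |ΔQ| = ½ · 22.5 · 50 = $562.5.

Deadweight loss = $562.5 thousand.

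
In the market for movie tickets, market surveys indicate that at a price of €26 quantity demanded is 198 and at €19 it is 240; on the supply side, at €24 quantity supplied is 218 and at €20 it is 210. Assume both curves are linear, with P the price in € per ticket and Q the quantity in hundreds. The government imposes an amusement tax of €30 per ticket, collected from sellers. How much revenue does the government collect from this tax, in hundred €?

Demand slope: (240 − 198)/(19 − 26) = -6, so Qd = 354 − 6P.
Supply slope: (210 − 218)/(20 − 24) = 2, so Qs = 2P + 170.
Without the tax, 354 − 6P = 2P + 170 gives 8P = 184, so P* = €23 and Q* = 216.
With the tax collected from sellers, supply shifts: Qs = 2(P − 30) + 170.
Solving gives Q = 171 with consumers paying €30.5 and sellers receiving €0.5 (the €30 wedge).
Revenue = t · Q = 30 · 171 = €5130.

Tax revenue = €5130 hundred.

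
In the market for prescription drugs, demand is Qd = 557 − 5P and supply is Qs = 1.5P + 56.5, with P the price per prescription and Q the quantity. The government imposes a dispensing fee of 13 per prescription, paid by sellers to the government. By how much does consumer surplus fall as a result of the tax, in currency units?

Consumer surplus falls by 493.5.

Without the tax, 557 − 5P = 1.5P + 56.5 gives 6.5P = 500.5, so P* = 77 and Q* = 172.
With the tax collected from sellers, supply shifts: Qs = 1.5(P − 13) + 56.5.
Solving gives Q = 157 with buyers paying 80 and sellers receiving 67 (the 13 wedge).
ΔCS is the trapezoid between Q = 157 and Q = 172 of height 3: ½ · (172 + 157) · 3 = 493.5.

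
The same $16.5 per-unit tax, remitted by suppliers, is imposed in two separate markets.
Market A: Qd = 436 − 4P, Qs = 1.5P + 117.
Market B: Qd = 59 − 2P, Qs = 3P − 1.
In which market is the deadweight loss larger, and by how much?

Market B, by $14.85.

Market A: pre-tax P* = $58, Q* = 204; post-tax Q = 186; deadweight loss = $148.5.
Market B: pre-tax P* = $12, Q* = 35; post-tax Q = 15.2; deadweight loss = $163.35.
Difference: $148.5 vs $163.35 → market B is larger by $14.85.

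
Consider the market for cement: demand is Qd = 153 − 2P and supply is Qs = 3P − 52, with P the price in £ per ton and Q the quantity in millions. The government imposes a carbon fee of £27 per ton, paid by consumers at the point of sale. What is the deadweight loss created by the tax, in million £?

Without the tax, 153 − 2P = 3P − 52 gives 5P = 205, so P* = £41 and Q* = 71.
With the tax collected from consumers, demand (in seller-price terms) shifts: Qd = 153 − 2(P + 27).
New equilibrium: consumers pay £57.2, sellers receive £30.2, Q = 38.6. (Wedge: Pb − Ps = 27.)
Quantity falls by |ΔQ| = |71 − 38.6| = 32.4.
DWL = ½ · t · |ΔQ| = ½ · 27 · 32.4 = £437.4.

Deadweight loss = £437.4 million.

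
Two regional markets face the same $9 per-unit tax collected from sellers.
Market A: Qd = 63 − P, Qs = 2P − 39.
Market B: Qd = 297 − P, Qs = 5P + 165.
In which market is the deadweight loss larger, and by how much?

Market A: pre-tax P* = $34, Q* = 29; post-tax Q = 23; deadweight loss = $27.
Market B: pre-tax P* = $22, Q* = 275; post-tax Q = 267.5; deadweight loss = $33.75.
Difference: $27 vs $33.75 → market B is larger by $6.75.

Market B, by $6.75.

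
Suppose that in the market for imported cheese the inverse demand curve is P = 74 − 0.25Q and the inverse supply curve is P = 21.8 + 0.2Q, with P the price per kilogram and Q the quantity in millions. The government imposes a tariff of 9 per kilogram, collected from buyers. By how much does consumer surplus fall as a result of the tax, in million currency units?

Consumer surplus falls by 530 million.

Rewrite in direct form: Qd = 296 − 4P and Qs = 5P − 109.
Without the tax, 296 − 4P = 5P − 109 gives 9P = 405, so P* = 45 and Q* = 116.
With the tax collected from buyers, demand (in seller-price terms) shifts: Qd = 296 − 4(P + 9).
Solving gives Q = 96 with buyers paying 50 and suppliers receiving 41 (the 9 wedge).
ΔCS is the trapezoid between Q = 96 and Q = 116 of height 5: ½ · (116 + 96) · 5 = 530.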